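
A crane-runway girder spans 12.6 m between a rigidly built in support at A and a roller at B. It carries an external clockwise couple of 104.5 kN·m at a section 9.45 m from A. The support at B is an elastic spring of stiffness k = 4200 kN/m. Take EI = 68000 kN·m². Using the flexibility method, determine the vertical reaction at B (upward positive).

R_B = 11.39 kN

Choose R_B as the redundant. The primary structure is the cantilever fixed at A.
Free-end deflection of the primary structure under the applied loading (downward +):
  clockwise couple 104.5 at a = 9.45: M₀a(2L − a)/(2EI) = 7777/EI
Tip deflection under a unit load at B: L³/(3EI) = 666.8/EI.
With EI = 68000 kN·m²: δ_0 = 0.11436 m and δ_{BB} = 0.009806 m/kN.
Compatibility — the spring shortens by R_B/k under the reaction it provides: δ_0 − R_B·δ_{BB} = R_B/k. With 1/k = 0.000238 m/kN, R_B = δ_0 / (δ_{BB} + 1/k) = 0.11436 / (0.009806 + 0.000238) = 11.39 kN.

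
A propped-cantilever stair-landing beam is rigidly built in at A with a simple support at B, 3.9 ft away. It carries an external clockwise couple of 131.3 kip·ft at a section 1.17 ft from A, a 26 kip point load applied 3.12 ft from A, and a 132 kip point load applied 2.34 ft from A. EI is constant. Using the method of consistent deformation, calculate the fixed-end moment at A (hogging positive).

Remove the prop at B; the released (primary) structure is a cantilever built in at A.
Deflection at B on the released cantilever, summing each load's contribution:
  clockwise couple 131.3 at a = 1.17: M₀a(2L − a)/(2EI) = 509.3/EI
  point load 26 at a = 3.12: Pa²(3L − a)/(6EI) = 361.9/EI
  point load 132 at a = 2.34: Pa²(3L − a)/(6EI) = 1128/EI
  δ_0 = 1999/EI
Flexibility coefficient — unit upward force at B: δ_{BB} = L³/(3EI) = 19.77/EI.
Compatibility at B: δ_0 − R_B·δ_{BB} = 0, so R_B = 1999/19.77 = 101.1 kip.
Moment equilibrium about A: M_A = Σ(load moments about A) − R_B·L = 521.3 − 101.1×3.9 = 127.1 kip·ft.

M_A = 127.1 kip·ft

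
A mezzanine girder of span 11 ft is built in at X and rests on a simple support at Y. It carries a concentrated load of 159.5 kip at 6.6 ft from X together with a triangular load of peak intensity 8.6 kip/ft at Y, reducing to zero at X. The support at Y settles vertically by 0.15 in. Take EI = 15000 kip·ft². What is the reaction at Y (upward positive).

Choose R_Y as the redundant. The primary structure is the cantilever fixed at X.
Primary-structure tip deflection at Y by superposition:
  point load 159.5 at a = 6.6: Pa²(3L − a)/(6EI) = 30570/EI
  triangular load, peak 8.6 at the free end: 11w₀L⁴/(120EI) = 11542/EI
  δ_0 = 42112/EI
Flexibility coefficient — unit upward force at Y: δ_{YY} = L³/(3EI) = 443.7/EI.
With EI = 15000 kip·ft²: δ_0 = 2.8075 ft and δ_{YY} = 0.029578 ft/kip.
Compatibility — the beam at Y must follow the support down by 0.0125 ft: δ_0 − R_Y·δ_{YY} = 0.0125, so R_Y = (2.8075 − 0.0125)/0.029578 = 94.5 kip.

R_Y = 94.5 kip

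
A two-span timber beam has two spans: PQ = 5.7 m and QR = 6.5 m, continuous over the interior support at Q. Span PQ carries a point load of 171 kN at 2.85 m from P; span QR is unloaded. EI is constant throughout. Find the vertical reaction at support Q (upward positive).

Take M_Q as the redundant. Released structure: two simple spans PQ and QR with a hinge at Q.
End slopes at the hinge Q, treating each span as simply supported:
  span PQ: point load 171 at a = 2.85: Pab(L + a)/(6LEI) = 347.2/EI
  relative rotation θ_0 = (347.2 + 0)/EI = 347.2/EI
A unit hogging moment at Q produces rotation L₁/(3EI) + L₂/(3EI) = 4.067/EI.
Slope continuity at Q: θ_0 = M_Q·4.067/EI, so M_Q = 347.2/4.067 = 85.39 kN·m (hogging).
Span PQ, ΣM about P with M_Q applied at Q: R_Q^{PQ}·5.7 = 487.4 + 85.39, so R_Q^{PQ} = 100.5 kN and R_P = 171 − 100.5 = 70.52 kN.
Span QR, ΣM about R: R_Q^{QR}·6.5 = 0 + 85.39, so R_Q^{QR} = 13.14 kN and R_R = 0 − 13.14 = -13.14 kN.
R_Q = 100.5 + 13.14 = 113.6 kN.

R_Q = 113.6 kN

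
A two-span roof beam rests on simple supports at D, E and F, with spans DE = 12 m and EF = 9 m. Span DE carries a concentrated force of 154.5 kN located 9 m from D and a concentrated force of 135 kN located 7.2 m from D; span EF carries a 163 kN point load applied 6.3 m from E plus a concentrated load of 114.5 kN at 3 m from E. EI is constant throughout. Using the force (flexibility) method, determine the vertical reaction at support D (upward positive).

R_D = 49.36 kN

Take M_E as the redundant. Released structure: two simple spans DE and EF with a hinge at E.
Discontinuity in slope at E on the released structure — sum the simple-span end rotations:
  span DE: point load 154.5 at a = 9: Pab(L + a)/(6LEI) = 1217/EI
  span DE: point load 135 at a = 7.2: Pab(L + a)/(6LEI) = 1244/EI
  span EF: point load 163 at a = 6.3: Pab(L + b)/(6LEI) = 600.7/EI
  span EF: point load 114.5 at a = 3: Pab(L + b)/(6LEI) = 572.5/EI
  relative rotation θ_0 = (2461 + 1173)/EI = 3634/EI
A unit hogging moment at E produces rotation L₁/(3EI) + L₂/(3EI) = 7/EI.
Slope continuity at E: θ_0 = M_E·7/EI, so M_E = 3634/7 = 519.2 kN·m (hogging).
Span DE, ΣM about D with M_E applied at E: R_E^{DE}·12 = 2362 + 519.2, so R_E^{DE} = 240.1 kN and R_D = 289.5 − 240.1 = 49.36 kN.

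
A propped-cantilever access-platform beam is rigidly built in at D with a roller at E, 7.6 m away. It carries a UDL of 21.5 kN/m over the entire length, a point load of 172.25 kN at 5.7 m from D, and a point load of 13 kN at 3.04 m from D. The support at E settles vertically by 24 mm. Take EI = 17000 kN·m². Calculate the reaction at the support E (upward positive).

R_E = 170.2 kN

Take the reaction at E as the redundant and release it; the primary structure is a cantilever fixed at D.
Deflection at E on the released cantilever, summing each load's contribution:
  UDL 21.5: wL⁴/(8EI) = 8966/EI
  point load 172.25 at a = 5.7: Pa²(3L − a)/(6EI) = 15950/EI
  point load 13 at a = 3.04: Pa²(3L − a)/(6EI) = 395.7/EI
  δ_0 = 25311/EI
Tip deflection under a unit load at E: L³/(3EI) = 146.3/EI.
With EI = 17000 kN·m²: δ_0 = 1.4889 m and δ_{EE} = 0.008607 m/kN.
Compatibility — the beam at E must follow the support down by 0.024 m: δ_0 − R_E·δ_{EE} = 0.024, so R_E = (1.4889 − 0.024)/0.008607 = 170.2 kN.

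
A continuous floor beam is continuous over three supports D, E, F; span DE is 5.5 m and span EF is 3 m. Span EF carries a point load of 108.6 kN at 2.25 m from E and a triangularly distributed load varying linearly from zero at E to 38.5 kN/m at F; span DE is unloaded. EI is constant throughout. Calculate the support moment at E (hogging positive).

Take M_E as the redundant. Released structure: two simple spans DE and EF with a hinge at E.
Rotations at E on the released spans (each span's end-slope, ×1/EI):
  span EF: point load 108.6 at a = 2.25: Pab(L + b)/(6LEI) = 38.18/EI
  span EF: triangular load, peak 38.5: 7w₀L³/(360EI) = 20.21/EI
  relative rotation θ_0 = (0 + 58.39)/EI = 58.39/EI
A unit hogging moment at E produces rotation L₁/(3EI) + L₂/(3EI) = 2.833/EI.
Compatibility: M_E·(L₁+L₂)/(3EI) = θ_0, giving M_E = 20.61 kN·m (hogging).

M_E = 20.61 kN·m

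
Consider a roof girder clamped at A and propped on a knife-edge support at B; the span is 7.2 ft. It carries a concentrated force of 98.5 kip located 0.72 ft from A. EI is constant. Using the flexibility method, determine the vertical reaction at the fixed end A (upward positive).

Choose R_B as the redundant. The primary structure is the cantilever fixed at A.
Free-end deflection of the primary structure under the applied loading (downward +):
  point load 98.5 at a = 0.72: Pa²(3L − a)/(6EI) = 177.7/EI
Tip deflection under a unit load at B: L³/(3EI) = 124.4/EI.
Compatibility at B: δ_0 − R_B·δ_{BB} = 0, so R_B = 177.7/124.4 = 1.428 kip.
Vertical equilibrium: R_A = ΣP − R_B = 98.5 − 1.428 = 97.07 kip.

R_A = 97.07 kip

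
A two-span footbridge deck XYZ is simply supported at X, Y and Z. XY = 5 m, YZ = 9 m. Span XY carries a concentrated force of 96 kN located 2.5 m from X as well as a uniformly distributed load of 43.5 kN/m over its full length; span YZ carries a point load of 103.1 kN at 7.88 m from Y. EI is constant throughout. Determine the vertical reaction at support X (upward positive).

Take M_Y as the redundant. Released structure: two simple spans XY and YZ with a hinge at Y.
End slopes at the hinge Y, treating each span as simply supported:
  span XY: point load 96 at a = 2.5: Pab(L + a)/(6LEI) = 150/EI
  span XY: UDL 43.5: wL³/(24EI) = 226.6/EI
  span YZ: point load 103.1 at a = 7.88: Pab(L + b)/(6LEI) = 170.5/EI
  relative rotation θ_0 = (376.6 + 170.5)/EI = 547.1/EI
A unit hogging moment at Y produces rotation L₁/(3EI) + L₂/(3EI) = 4.667/EI.
Slope continuity at Y: θ_0 = M_Y·4.667/EI, so M_Y = 547.1/4.667 = 117.2 kN·m (hogging).
Span XY, ΣM about X with M_Y applied at Y: R_Y^{XY}·5 = 783.8 + 117.2, so R_Y^{XY} = 180.2 kN and R_X = 313.5 − 180.2 = 133.3 kN.

R_X = 133.3 kN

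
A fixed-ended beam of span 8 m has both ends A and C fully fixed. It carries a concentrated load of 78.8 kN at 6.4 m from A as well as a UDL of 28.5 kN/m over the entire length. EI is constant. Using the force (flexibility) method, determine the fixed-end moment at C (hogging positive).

M_C = 232.7 kN·m

Release both end moments; the primary structure is a simply-supported span AC with redundants M_A and M_C.
Simple-span end rotations at A and C under the given loads:
  at A: point load 78.8 at a = 6.4: Pab(L + b)/(6LEI) = 161.4/EI
  at C: point load 78.8 at a = 6.4: Pab(L + a)/(6LEI) = 242.1/EI
  at A: UDL 28.5: wL³/(24EI) = 608/EI
  at C: UDL 28.5: wL³/(24EI) = 608/EI
  θ_A0 = 769.4/EI,  θ_C0 = 850.1/EI
Flexibility coefficients: a unit moment at one end gives L/(3EI) there and L/(6EI) at the far end, so f₁₁ = f₂₂ = 2.667/EI and f₁₂ = f₂₁ = 1.333/EI.
Compatibility — zero rotation at each built-in end:
  2.667 M_A + 1.333 M_C = 769.4
  1.333 M_A + 2.667 M_C = 850.1
Solving the pair gives M_A = 172.2 kN·m and M_C = 232.7 kN·m (hogging).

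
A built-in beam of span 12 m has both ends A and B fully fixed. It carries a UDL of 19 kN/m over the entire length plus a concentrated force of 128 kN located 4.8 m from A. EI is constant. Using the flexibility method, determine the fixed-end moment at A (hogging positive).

M_A = 449.2 kN·m

Release both end moments; the primary structure is a simply-supported span AB with redundants M_A and M_B.
Simple-span end rotations at A and B under the given loads:
  at A: UDL 19: wL³/(24EI) = 1368/EI
  at B: UDL 19: wL³/(24EI) = 1368/EI
  at A: point load 128 at a = 4.8: Pab(L + b)/(6LEI) = 1180/EI
  at B: point load 128 at a = 4.8: Pab(L + a)/(6LEI) = 1032/EI
  θ_A0 = 2548/EI,  θ_B0 = 2400/EI
Flexibility coefficients: a unit moment at one end gives L/(3EI) there and L/(6EI) at the far end, so f₁₁ = f₂₂ = 4/EI and f₁₂ = f₂₁ = 2/EI.
Compatibility — zero rotation at each built-in end:
  4 M_A + 2 M_B = 2548
  2 M_A + 4 M_B = 2400
Solving the pair gives M_A = 449.2 kN·m and M_B = 375.5 kN·m (hogging).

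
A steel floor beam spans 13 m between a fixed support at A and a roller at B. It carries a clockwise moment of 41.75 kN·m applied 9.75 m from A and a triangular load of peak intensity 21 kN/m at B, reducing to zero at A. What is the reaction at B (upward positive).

R_B = 79.59 kN

Choose R_B as the redundant. The primary structure is the cantilever fixed at A.
Deflection at B on the released cantilever, summing each load's contribution:
  clockwise couple 41.75 at a = 9.75: M₀a(2L − a)/(2EI) = 3307/EI
  triangular load, peak 21 at the free end: 11w₀L⁴/(120EI) = 54980/EI
  δ_0 = 58287/EI
Flexibility coefficient — unit upward force at B: δ_{BB} = L³/(3EI) = 732.3/EI.
Compatibility at B: δ_0 − R_B·δ_{BB} = 0, so R_B = 58287/732.3 = 79.59 kN.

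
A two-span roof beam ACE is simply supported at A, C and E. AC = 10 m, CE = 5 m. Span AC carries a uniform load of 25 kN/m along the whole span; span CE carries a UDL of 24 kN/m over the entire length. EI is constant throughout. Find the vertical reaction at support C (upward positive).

R_C = 255 kN

Release continuity at C by inserting a hinge; the redundant is the internal moment M_C. The primary structure is two simply-supported spans AC and CE.
Discontinuity in slope at C on the released structure — sum the simple-span end rotations:
  span AC: UDL 25: wL³/(24EI) = 1042/EI
  span CE: UDL 24: wL³/(24EI) = 125/EI
  relative rotation θ_0 = (1042 + 125)/EI = 1167/EI
A unit hogging moment at C produces rotation L₁/(3EI) + L₂/(3EI) = 5/EI.
Compatibility: M_C·(L₁+L₂)/(3EI) = θ_0, giving M_C = 233.3 kN·m (hogging).
Span AC, ΣM about A with M_C applied at C: R_C^{AC}·10 = 1250 + 233.3, so R_C^{AC} = 148.3 kN and R_A = 250 − 148.3 = 101.7 kN.
Span CE, ΣM about E: R_C^{CE}·5 = 300 + 233.3, so R_C^{CE} = 106.7 kN and R_E = 120 − 106.7 = 13.33 kN.
R_C = 148.3 + 106.7 = 255 kN.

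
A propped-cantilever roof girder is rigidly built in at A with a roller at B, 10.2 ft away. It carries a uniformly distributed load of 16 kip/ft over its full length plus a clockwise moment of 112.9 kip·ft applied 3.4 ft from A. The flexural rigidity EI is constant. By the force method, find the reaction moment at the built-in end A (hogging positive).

M_A = 226.9 kip·ft

Remove the prop at B; the released (primary) structure is a cantilever built in at A.
Downward deflection at the released point B due to the loads:
  UDL 16: wL⁴/(8EI) = 21649/EI
  clockwise couple 112.9 at a = 3.4: M₀a(2L − a)/(2EI) = 3263/EI
  δ_0 = 24911/EI
Flexibility coefficient — unit upward force at B: δ_{BB} = L³/(3EI) = 353.7/EI.
Compatibility at B: δ_0 − R_B·δ_{BB} = 0, so R_B = 24911/353.7 = 70.42 kip.
Moment equilibrium about A: M_A = Σ(load moments about A) − R_B·L = 945.2 − 70.42×10.2 = 226.9 kip·ft.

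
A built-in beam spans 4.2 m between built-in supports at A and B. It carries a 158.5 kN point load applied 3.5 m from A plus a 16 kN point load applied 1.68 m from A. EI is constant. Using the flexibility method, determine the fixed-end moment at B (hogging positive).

M_B = 83.5 kN·m

Take the two fixed-end moments M_A, M_B as redundants; the released structure is the simple span AB.
On the primary (simply-supported) span, the end slopes from the loading are:
  at A: point load 158.5 at a = 3.5: Pab(L + b)/(6LEI) = 75.51/EI
  at B: point load 158.5 at a = 3.5: Pab(L + a)/(6LEI) = 118.7/EI
  at A: point load 16 at a = 1.68: Pab(L + b)/(6LEI) = 18.06/EI
  at B: point load 16 at a = 1.68: Pab(L + a)/(6LEI) = 15.81/EI
  θ_A0 = 93.57/EI,  θ_B0 = 134.5/EI
Flexibility coefficients: a unit moment at one end gives L/(3EI) there and L/(6EI) at the far end, so f₁₁ = f₂₂ = 1.4/EI and f₁₂ = f₂₁ = 0.7/EI.
Compatibility — zero rotation at each built-in end:
  1.4 M_A + 0.7 M_B = 93.57
  0.7 M_A + 1.4 M_B = 134.5
Solving the pair gives M_A = 25.09 kN·m and M_B = 83.5 kN·m (hogging).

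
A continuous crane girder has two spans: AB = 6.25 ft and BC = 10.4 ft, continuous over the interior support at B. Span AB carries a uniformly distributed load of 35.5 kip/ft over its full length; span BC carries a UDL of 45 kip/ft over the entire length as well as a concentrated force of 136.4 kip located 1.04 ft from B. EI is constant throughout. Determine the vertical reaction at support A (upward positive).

R_A = 27.6 kip

Release continuity at B by inserting a hinge; the redundant is the internal moment M_B. The primary structure is two simply-supported spans AB and BC.
Rotations at B on the released spans (each span's end-slope, ×1/EI):
  span AB: UDL 35.5: wL³/(24EI) = 361.1/EI
  span BC: UDL 45: wL³/(24EI) = 2109/EI
  span BC: point load 136.4 at a = 1.04: Pab(L + b)/(6LEI) = 420.5/EI
  relative rotation θ_0 = (361.1 + 2530)/EI = 2891/EI
A unit hogging moment at B produces rotation L₁/(3EI) + L₂/(3EI) = 5.55/EI.
Compatibility: M_B·(L₁+L₂)/(3EI) = θ_0, giving M_B = 520.8 kip·ft (hogging).
Span AB, ΣM about A with M_B applied at B: R_B^{AB}·6.25 = 693.4 + 520.8, so R_B^{AB} = 194.3 kip and R_A = 221.9 − 194.3 = 27.6 kip.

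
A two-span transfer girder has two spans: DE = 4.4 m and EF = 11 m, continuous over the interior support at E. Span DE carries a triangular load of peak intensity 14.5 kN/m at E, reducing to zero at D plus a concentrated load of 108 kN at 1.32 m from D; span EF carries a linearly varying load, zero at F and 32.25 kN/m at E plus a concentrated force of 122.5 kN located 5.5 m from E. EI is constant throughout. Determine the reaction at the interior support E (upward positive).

Insert a hinge at E; M_E is the redundant, and each span becomes simply supported.
Discontinuity in slope at E on the released structure — sum the simple-span end rotations:
  span DE: triangular load, peak 14.5: w₀L³/(45EI) = 27.45/EI
  span DE: point load 108 at a = 1.32: Pab(L + a)/(6LEI) = 95.14/EI
  span EF: triangular load, peak 32.25: w₀L³/(45EI) = 953.9/EI
  span EF: point load 122.5 at a = 5.5: Pab(L + b)/(6LEI) = 926.4/EI
  relative rotation θ_0 = (122.6 + 1880)/EI = 2003/EI
A unit hogging moment at E produces rotation L₁/(3EI) + L₂/(3EI) = 5.133/EI.
Slope continuity at E: θ_0 = M_E·5.133/EI, so M_E = 2003/5.133 = 390.2 kN·m (hogging).
Span DE, ΣM about D with M_E applied at E: R_E^{DE}·4.4 = 236.1 + 390.2, so R_E^{DE} = 142.3 kN and R_D = 139.9 − 142.3 = -2.442 kN.
Span EF, ΣM about F: R_E^{EF}·11 = 1974 + 390.2, so R_E^{EF} = 215 kN and R_F = 299.9 − 215 = 84.9 kN.
R_E = 142.3 + 215 = 357.3 kN.

R_E = 357.3 kN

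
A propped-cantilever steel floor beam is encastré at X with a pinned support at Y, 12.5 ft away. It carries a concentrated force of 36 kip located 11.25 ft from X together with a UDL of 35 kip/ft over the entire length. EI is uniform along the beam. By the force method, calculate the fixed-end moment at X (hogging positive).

Choose R_Y as the redundant. The primary structure is the cantilever fixed at X.
Deflection at Y on the released cantilever, summing each load's contribution:
  point load 36 at a = 11.25: Pa²(3L − a)/(6EI) = 19934/EI
  UDL 35: wL⁴/(8EI) = 106812/EI
  δ_0 = 126745/EI
Flexibility coefficient — unit upward force at Y: δ_{YY} = L³/(3EI) = 651/EI.
The prop prevents deflection at Y: R_Y = δ_0/δ_{YY} = 126745/651 = 194.7 kip.
Moment equilibrium about X: M_X = Σ(load moments about X) − R_Y·L = 3139 − 194.7×12.5 = 705.9 kip·ft.

M_X = 705.9 kip·ft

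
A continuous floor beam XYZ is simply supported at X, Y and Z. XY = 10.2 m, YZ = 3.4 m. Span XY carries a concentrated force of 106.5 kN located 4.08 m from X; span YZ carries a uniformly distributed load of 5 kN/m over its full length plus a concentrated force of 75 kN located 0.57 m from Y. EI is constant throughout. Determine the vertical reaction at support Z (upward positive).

R_Z = -22.11 kN

Insert a hinge at Y; M_Y is the redundant, and each span becomes simply supported.
Discontinuity in slope at Y on the released structure — sum the simple-span end rotations:
  span XY: point load 106.5 at a = 4.08: Pab(L + a)/(6LEI) = 620.5/EI
  span YZ: UDL 5: wL³/(24EI) = 8.188/EI
  span YZ: point load 75 at a = 0.57: Pab(L + b)/(6LEI) = 36.95/EI
  relative rotation θ_0 = (620.5 + 45.14)/EI = 665.6/EI
A unit hogging moment at Y produces rotation L₁/(3EI) + L₂/(3EI) = 4.533/EI.
Slope continuity at Y: θ_0 = M_Y·4.533/EI, so M_Y = 665.6/4.533 = 146.8 kN·m (hogging).
Span YZ, ΣM about Z: R_Y^{YZ}·3.4 = 241.2 + 146.8, so R_Y^{YZ} = 114.1 kN and R_Z = 92 − 114.1 = -22.11 kN.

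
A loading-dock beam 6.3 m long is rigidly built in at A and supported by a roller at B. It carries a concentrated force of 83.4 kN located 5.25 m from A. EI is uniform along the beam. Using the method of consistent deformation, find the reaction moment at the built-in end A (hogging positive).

M_A = 42.57 kN·m

Take the reaction at B as the redundant and release it; the primary structure is a cantilever fixed at A.
Downward deflection at the released point B due to the loads:
  point load 83.4 at a = 5.25: Pa²(3L − a)/(6EI) = 5230/EI
Tip deflection under a unit load at B: L³/(3EI) = 83.35/EI.
Compatibility at B: δ_0 − R_B·δ_{BB} = 0, so R_B = 5230/83.35 = 62.74 kN.
Moment equilibrium about A: M_A = Σ(load moments about A) − R_B·L = 437.9 − 62.74×6.3 = 42.57 kN·m.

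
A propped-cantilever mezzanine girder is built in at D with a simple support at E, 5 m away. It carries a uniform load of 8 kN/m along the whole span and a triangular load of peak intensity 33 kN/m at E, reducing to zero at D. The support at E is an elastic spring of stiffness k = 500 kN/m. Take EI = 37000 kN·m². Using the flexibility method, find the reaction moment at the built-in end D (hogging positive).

M_D = 266.3 kN·m

Choose R_E as the redundant. The primary structure is the cantilever fixed at D.
Primary-structure tip deflection at E by superposition:
  UDL 8: wL⁴/(8EI) = 625/EI
  triangular load, peak 33 at the free end: 11w₀L⁴/(120EI) = 1891/EI
  δ_0 = 2516/EI
Tip deflection under a unit load at E: L³/(3EI) = 41.67/EI.
With EI = 37000 kN·m²: δ_0 = 0.06799 m and δ_{EE} = 0.001126 m/kN.
Compatibility — the spring shortens by R_E/k under the reaction it provides: δ_0 − R_E·δ_{EE} = R_E/k. With 1/k = 0.002 m/kN, R_E = δ_0 / (δ_{EE} + 1/k) = 0.06799 / (0.001126 + 0.002) = 21.75 kN.
Moment equilibrium about D: M_D = Σ(load moments about D) − R_E·L = 375 − 21.75×5 = 266.3 kN·m.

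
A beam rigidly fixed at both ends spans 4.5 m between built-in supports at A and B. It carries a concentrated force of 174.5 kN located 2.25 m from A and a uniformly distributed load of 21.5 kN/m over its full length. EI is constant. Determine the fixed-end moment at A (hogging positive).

Take the two fixed-end moments M_A, M_B as redundants; the released structure is the simple span AB.
End rotations of the released simple span under the applied load (×1/EI):
  at A: point load 174.5 at a = 2.25: Pab(L + b)/(6LEI) = 220.9/EI
  at B: point load 174.5 at a = 2.25: Pab(L + a)/(6LEI) = 220.9/EI
  at A: UDL 21.5: wL³/(24EI) = 81.63/EI
  at B: UDL 21.5: wL³/(24EI) = 81.63/EI
  θ_A0 = 302.5/EI,  θ_B0 = 302.5/EI
Flexibility coefficients: a unit moment at one end gives L/(3EI) there and L/(6EI) at the far end, so f₁₁ = f₂₂ = 1.5/EI and f₁₂ = f₂₁ = 0.75/EI.
Compatibility — zero rotation at each built-in end:
  1.5 M_A + 0.75 M_B = 302.5
  0.75 M_A + 1.5 M_B = 302.5
Solving the pair gives M_A = 134.4 kN·m and M_B = 134.4 kN·m (hogging).

M_A = 134.4 kN·m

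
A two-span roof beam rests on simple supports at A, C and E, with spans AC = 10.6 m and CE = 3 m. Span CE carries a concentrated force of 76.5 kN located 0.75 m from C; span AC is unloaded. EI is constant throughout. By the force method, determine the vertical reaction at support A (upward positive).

R_A = -0.7836 kN

Insert a hinge at C; M_C is the redundant, and each span becomes simply supported.
Discontinuity in slope at C on the released structure — sum the simple-span end rotations:
  span CE: point load 76.5 at a = 0.75: Pab(L + b)/(6LEI) = 37.65/EI
  relative rotation θ_0 = (0 + 37.65)/EI = 37.65/EI
A unit hogging moment at C produces rotation L₁/(3EI) + L₂/(3EI) = 4.533/EI.
Slope continuity at C: θ_0 = M_C·4.533/EI, so M_C = 37.65/4.533 = 8.306 kN·m (hogging).
Span AC, ΣM about A with M_C applied at C: R_C^{AC}·10.6 = 0 + 8.306, so R_C^{AC} = 0.7836 kN and R_A = 0 − 0.7836 = -0.7836 kN.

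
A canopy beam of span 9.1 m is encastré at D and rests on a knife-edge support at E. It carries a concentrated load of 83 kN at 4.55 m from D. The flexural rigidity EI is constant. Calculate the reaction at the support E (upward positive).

R_E = 25.94 kN

Take the reaction at E as the redundant and release it; the primary structure is a cantilever fixed at D.
Primary-structure tip deflection at E by superposition:
  point load 83 at a = 4.55: Pa²(3L − a)/(6EI) = 6515/EI
Tip deflection under a unit load at E: L³/(3EI) = 251.2/EI.
Compatibility at E: δ_0 − R_E·δ_{EE} = 0, so R_E = 6515/251.2 = 25.94 kN.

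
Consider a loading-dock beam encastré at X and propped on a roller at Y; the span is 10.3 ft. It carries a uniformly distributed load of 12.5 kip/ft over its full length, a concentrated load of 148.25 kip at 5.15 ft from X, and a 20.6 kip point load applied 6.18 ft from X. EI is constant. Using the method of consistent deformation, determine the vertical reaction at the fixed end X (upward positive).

R_X = 194.1 kip

Take the reaction at Y as the redundant and release it; the primary structure is a cantilever fixed at X.
Free-end deflection of the primary structure under the applied loading (downward +):
  UDL 12.5: wL⁴/(8EI) = 17586/EI
  point load 148.25 at a = 5.15: Pa²(3L − a)/(6EI) = 16875/EI
  point load 20.6 at a = 6.18: Pa²(3L − a)/(6EI) = 3241/EI
  δ_0 = 37702/EI
Tip deflection under a unit load at Y: L³/(3EI) = 364.2/EI.
Compatibility at Y: δ_0 − R_Y·δ_{YY} = 0, so R_Y = 37702/364.2 = 103.5 kip.
Vertical equilibrium: R_X = ΣP − R_Y = 297.6 − 103.5 = 194.1 kip.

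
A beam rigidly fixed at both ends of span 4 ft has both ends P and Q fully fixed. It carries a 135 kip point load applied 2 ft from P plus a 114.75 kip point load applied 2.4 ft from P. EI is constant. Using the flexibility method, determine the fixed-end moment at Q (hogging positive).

Release both end moments; the primary structure is a simply-supported span PQ with redundants M_P and M_Q.
Simple-span end rotations at P and Q under the given loads:
  at P: point load 135 at a = 2: Pab(L + b)/(6LEI) = 135/EI
  at Q: point load 135 at a = 2: Pab(L + a)/(6LEI) = 135/EI
  at P: point load 114.75 at a = 2.4: Pab(L + b)/(6LEI) = 102.8/EI
  at Q: point load 114.75 at a = 2.4: Pab(L + a)/(6LEI) = 117.5/EI
  θ_P0 = 237.8/EI,  θ_Q0 = 252.5/EI
Flexibility coefficients: a unit moment at one end gives L/(3EI) there and L/(6EI) at the far end, so f₁₁ = f₂₂ = 1.333/EI and f₁₂ = f₂₁ = 0.6667/EI.
Compatibility — zero rotation at each built-in end:
  1.333 M_P + 0.6667 M_Q = 237.8
  0.6667 M_P + 1.333 M_Q = 252.5
Solving the pair gives M_P = 111.6 kip·ft and M_Q = 133.6 kip·ft (hogging).

M_Q = 133.6 kip·ft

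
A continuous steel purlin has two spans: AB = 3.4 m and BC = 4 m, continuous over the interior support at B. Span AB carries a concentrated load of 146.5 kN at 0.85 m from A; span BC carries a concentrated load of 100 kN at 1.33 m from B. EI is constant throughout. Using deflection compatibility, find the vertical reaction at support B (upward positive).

Release continuity at B by inserting a hinge; the redundant is the internal moment M_B. The primary structure is two simply-supported spans AB and BC.
Discontinuity in slope at B on the released structure — sum the simple-span end rotations:
  span AB: point load 146.5 at a = 0.85: Pab(L + a)/(6LEI) = 66.15/EI
  span BC: point load 100 at a = 1.33: Pab(L + b)/(6LEI) = 98.69/EI
  relative rotation θ_0 = (66.15 + 98.69)/EI = 164.8/EI
A unit hogging moment at B produces rotation L₁/(3EI) + L₂/(3EI) = 2.467/EI.
Compatibility: M_B·(L₁+L₂)/(3EI) = θ_0, giving M_B = 66.83 kN·m (hogging).
Span AB, ΣM about A with M_B applied at B: R_B^{AB}·3.4 = 124.5 + 66.83, so R_B^{AB} = 56.28 kN and R_A = 146.5 − 56.28 = 90.22 kN.
Span BC, ΣM about C: R_B^{BC}·4 = 267 + 66.83, so R_B^{BC} = 83.46 kN and R_C = 100 − 83.46 = 16.54 kN.
R_B = 56.28 + 83.46 = 139.7 kN.

R_B = 139.7 kN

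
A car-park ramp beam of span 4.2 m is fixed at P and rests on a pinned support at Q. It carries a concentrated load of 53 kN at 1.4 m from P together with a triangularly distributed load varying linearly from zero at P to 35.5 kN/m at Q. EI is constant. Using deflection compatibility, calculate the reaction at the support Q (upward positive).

Release the roller at Q. Primary structure: cantilever fixed at P.
Downward deflection at the released point Q due to the loads:
  point load 53 at a = 1.4: Pa²(3L − a)/(6EI) = 193.9/EI
  triangular load, peak 35.5 at the free end: 11w₀L⁴/(120EI) = 1013/EI
  δ_0 = 1207/EI
Tip deflection under a unit load at Q: L³/(3EI) = 24.7/EI.
Compatibility at Q: δ_0 − R_Q·δ_{QQ} = 0, so R_Q = 1207/24.7 = 48.85 kN.

R_Q = 48.85 kN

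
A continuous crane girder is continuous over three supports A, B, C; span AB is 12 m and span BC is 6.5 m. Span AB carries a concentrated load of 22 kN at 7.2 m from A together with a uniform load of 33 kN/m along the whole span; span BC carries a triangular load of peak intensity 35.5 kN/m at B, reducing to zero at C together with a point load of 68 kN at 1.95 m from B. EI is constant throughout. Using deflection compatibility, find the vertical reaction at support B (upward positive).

R_B = 449.8 kN

Insert a hinge at B; M_B is the redundant, and each span becomes simply supported.
End slopes at the hinge B, treating each span as simply supported:
  span AB: point load 22 at a = 7.2: Pab(L + a)/(6LEI) = 202.8/EI
  span AB: UDL 33: wL³/(24EI) = 2376/EI
  span BC: triangular load, peak 35.5: w₀L³/(45EI) = 216.6/EI
  span BC: point load 68 at a = 1.95: Pab(L + b)/(6LEI) = 170.9/EI
  relative rotation θ_0 = (2579 + 387.6)/EI = 2966/EI
A unit hogging moment at B produces rotation L₁/(3EI) + L₂/(3EI) = 6.167/EI.
Slope continuity at B: θ_0 = M_B·6.167/EI, so M_B = 2966/6.167 = 481 kN·m (hogging).
Span AB, ΣM about A with M_B applied at B: R_B^{AB}·12 = 2534 + 481, so R_B^{AB} = 251.3 kN and R_A = 418 − 251.3 = 166.7 kN.
Span BC, ΣM about C: R_B^{BC}·6.5 = 809.4 + 481, so R_B^{BC} = 198.5 kN and R_C = 183.4 − 198.5 = -15.15 kN.
R_B = 251.3 + 198.5 = 449.8 kN.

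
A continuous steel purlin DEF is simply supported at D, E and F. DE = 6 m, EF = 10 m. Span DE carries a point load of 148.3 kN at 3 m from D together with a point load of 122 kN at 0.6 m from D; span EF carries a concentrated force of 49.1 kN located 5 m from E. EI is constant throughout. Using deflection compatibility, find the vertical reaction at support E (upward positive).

Release continuity at E by inserting a hinge; the redundant is the internal moment M_E. The primary structure is two simply-supported spans DE and EF.
End slopes at the hinge E, treating each span as simply supported:
  span DE: point load 148.3 at a = 3: Pab(L + a)/(6LEI) = 333.7/EI
  span DE: point load 122 at a = 0.6: Pab(L + a)/(6LEI) = 72.47/EI
  span EF: point load 49.1 at a = 5: Pab(L + b)/(6LEI) = 306.9/EI
  relative rotation θ_0 = (406.1 + 306.9)/EI = 713/EI
A unit hogging moment at E produces rotation L₁/(3EI) + L₂/(3EI) = 5.333/EI.
Slope continuity at E: θ_0 = M_E·5.333/EI, so M_E = 713/5.333 = 133.7 kN·m (hogging).
Span DE, ΣM about D with M_E applied at E: R_E^{DE}·6 = 518.1 + 133.7, so R_E^{DE} = 108.6 kN and R_D = 270.3 − 108.6 = 161.7 kN.
Span EF, ΣM about F: R_E^{EF}·10 = 245.5 + 133.7, so R_E^{EF} = 37.92 kN and R_F = 49.1 − 37.92 = 11.18 kN.
R_E = 108.6 + 37.92 = 146.6 kN.

R_E = 146.6 kN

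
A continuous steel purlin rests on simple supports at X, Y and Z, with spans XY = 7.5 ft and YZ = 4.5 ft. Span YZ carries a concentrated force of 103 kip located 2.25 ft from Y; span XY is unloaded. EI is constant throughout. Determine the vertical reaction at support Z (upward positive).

R_Z = 44.26 kip

Release continuity at Y by inserting a hinge; the redundant is the internal moment M_Y. The primary structure is two simply-supported spans XY and YZ.
Discontinuity in slope at Y on the released structure — sum the simple-span end rotations:
  span YZ: point load 103 at a = 2.25: Pab(L + b)/(6LEI) = 130.4/EI
  relative rotation θ_0 = (0 + 130.4)/EI = 130.4/EI
A unit hogging moment at Y produces rotation L₁/(3EI) + L₂/(3EI) = 4/EI.
Slope continuity at Y: θ_0 = M_Y·4/EI, so M_Y = 130.4/4 = 32.59 kip·ft (hogging).
Span YZ, ΣM about Z: R_Y^{YZ}·4.5 = 231.8 + 32.59, so R_Y^{YZ} = 58.74 kip and R_Z = 103 − 58.74 = 44.26 kip.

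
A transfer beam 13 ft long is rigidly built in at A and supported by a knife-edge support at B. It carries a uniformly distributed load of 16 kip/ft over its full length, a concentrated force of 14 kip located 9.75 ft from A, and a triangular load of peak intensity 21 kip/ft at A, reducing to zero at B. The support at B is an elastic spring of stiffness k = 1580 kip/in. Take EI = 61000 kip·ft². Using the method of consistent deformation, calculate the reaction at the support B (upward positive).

R_B = 113.7 kip

Choose R_B as the redundant. The primary structure is the cantilever fixed at A.
Downward deflection at the released point B due to the loads:
  UDL 16: wL⁴/(8EI) = 57122/EI
  point load 14 at a = 9.75: Pa²(3L − a)/(6EI) = 6488/EI
  triangular load, peak 21 at the fixed end: w₀L⁴/(30EI) = 19993/EI
  δ_0 = 83603/EI
Tip deflection under a unit load at B: L³/(3EI) = 732.3/EI.
With EI = 61000 kip·ft²: δ_0 = 1.3705 ft and δ_{BB} = 0.012005 ft/kip.
Compatibility — the spring shortens by R_B/k under the reaction it provides: δ_0 − R_B·δ_{BB} = R_B/k. With 1/k = 1/(1580×12) ft/kip = 0.000053 ft/kip, R_B = δ_0 / (δ_{BB} + 1/k) = 1.3705 / (0.012005 + 0.000053) = 113.7 kip.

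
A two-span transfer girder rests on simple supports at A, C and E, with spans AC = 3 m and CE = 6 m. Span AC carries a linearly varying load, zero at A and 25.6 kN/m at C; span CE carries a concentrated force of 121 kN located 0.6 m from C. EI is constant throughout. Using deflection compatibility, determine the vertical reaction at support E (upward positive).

R_E = 4.35 kN

Release continuity at C by inserting a hinge; the redundant is the internal moment M_C. The primary structure is two simply-supported spans AC and CE.
Rotations at C on the released spans (each span's end-slope, ×1/EI):
  span AC: triangular load, peak 25.6: w₀L³/(45EI) = 15.36/EI
  span CE: point load 121 at a = 0.6: Pab(L + b)/(6LEI) = 124.1/EI
  relative rotation θ_0 = (15.36 + 124.1)/EI = 139.5/EI
A unit hogging moment at C produces rotation L₁/(3EI) + L₂/(3EI) = 3/EI.
Slope continuity at C: θ_0 = M_C·3/EI, so M_C = 139.5/3 = 46.5 kN·m (hogging).
Span CE, ΣM about E: R_C^{CE}·6 = 653.4 + 46.5, so R_C^{CE} = 116.7 kN and R_E = 121 − 116.7 = 4.35 kN.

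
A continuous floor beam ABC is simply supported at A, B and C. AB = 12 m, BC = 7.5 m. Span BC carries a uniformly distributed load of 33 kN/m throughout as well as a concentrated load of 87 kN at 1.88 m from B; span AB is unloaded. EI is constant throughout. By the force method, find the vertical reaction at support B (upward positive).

Release continuity at B by inserting a hinge; the redundant is the internal moment M_B. The primary structure is two simply-supported spans AB and BC.
End slopes at the hinge B, treating each span as simply supported:
  span BC: UDL 33: wL³/(24EI) = 580.1/EI
  span BC: point load 87 at a = 1.88: Pab(L + b)/(6LEI) = 268/EI
  relative rotation θ_0 = (0 + 848.1)/EI = 848.1/EI
A unit hogging moment at B produces rotation L₁/(3EI) + L₂/(3EI) = 6.5/EI.
Compatibility: M_B·(L₁+L₂)/(3EI) = θ_0, giving M_B = 130.5 kN·m (hogging).
Span AB, ΣM about A with M_B applied at B: R_B^{AB}·12 = 0 + 130.5, so R_B^{AB} = 10.87 kN and R_A = 0 − 10.87 = -10.87 kN.
Span BC, ΣM about C: R_B^{BC}·7.5 = 1417 + 130.5, so R_B^{BC} = 206.3 kN and R_C = 334.5 − 206.3 = 128.2 kN.
R_B = 10.87 + 206.3 = 217.2 kN.

R_B = 217.2 kN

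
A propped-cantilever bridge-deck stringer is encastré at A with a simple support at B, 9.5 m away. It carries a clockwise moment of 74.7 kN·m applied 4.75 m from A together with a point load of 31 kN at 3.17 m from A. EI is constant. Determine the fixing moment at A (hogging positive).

Remove the prop at B; the released (primary) structure is a cantilever built in at A.
Free-end deflection of the primary structure under the applied loading (downward +):
  clockwise couple 74.7 at a = 4.75: M₀a(2L − a)/(2EI) = 2528/EI
  point load 31 at a = 3.17: Pa²(3L − a)/(6EI) = 1315/EI
  δ_0 = 3843/EI
Tip deflection under a unit load at B: L³/(3EI) = 285.8/EI.
The prop prevents deflection at B: R_B = δ_0/δ_{BB} = 3843/285.8 = 13.45 kN.
Moment equilibrium about A: M_A = Σ(load moments about A) − R_B·L = 173 − 13.45×9.5 = 45.22 kN·m.

M_A = 45.22 kN·m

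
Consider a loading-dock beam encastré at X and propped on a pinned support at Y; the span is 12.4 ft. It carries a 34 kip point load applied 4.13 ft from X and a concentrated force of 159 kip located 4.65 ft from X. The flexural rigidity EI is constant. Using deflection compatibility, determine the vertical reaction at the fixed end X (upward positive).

R_X = 158.6 kip

Release the roller at Y. Primary structure: cantilever fixed at X.
Deflection at Y on the released cantilever, summing each load's contribution:
  point load 34 at a = 4.13: Pa²(3L − a)/(6EI) = 3196/EI
  point load 159 at a = 4.65: Pa²(3L − a)/(6EI) = 18651/EI
  δ_0 = 21847/EI
Flexibility coefficient — unit upward force at Y: δ_{YY} = L³/(3EI) = 635.5/EI.
The prop prevents deflection at Y: R_Y = δ_0/δ_{YY} = 21847/635.5 = 34.38 kip.
Vertical equilibrium: R_X = ΣP − R_Y = 193 − 34.38 = 158.6 kip.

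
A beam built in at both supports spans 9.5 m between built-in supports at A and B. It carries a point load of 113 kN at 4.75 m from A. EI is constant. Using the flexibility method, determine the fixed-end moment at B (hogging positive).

Take the two fixed-end moments M_A, M_B as redundants; the released structure is the simple span AB.
End rotations of the released simple span under the applied load (×1/EI):
  at A: point load 113 at a = 4.75: Pab(L + b)/(6LEI) = 637.4/EI
  at B: point load 113 at a = 4.75: Pab(L + a)/(6LEI) = 637.4/EI
  θ_A0 = 637.4/EI,  θ_B0 = 637.4/EI
Flexibility coefficients: a unit moment at one end gives L/(3EI) there and L/(6EI) at the far end, so f₁₁ = f₂₂ = 3.167/EI and f₁₂ = f₂₁ = 1.583/EI.
Compatibility — zero rotation at each built-in end:
  3.167 M_A + 1.583 M_B = 637.4
  1.583 M_A + 3.167 M_B = 637.4
Solving the pair gives M_A = 134.2 kN·m and M_B = 134.2 kN·m (hogging).

M_B = 134.2 kN·m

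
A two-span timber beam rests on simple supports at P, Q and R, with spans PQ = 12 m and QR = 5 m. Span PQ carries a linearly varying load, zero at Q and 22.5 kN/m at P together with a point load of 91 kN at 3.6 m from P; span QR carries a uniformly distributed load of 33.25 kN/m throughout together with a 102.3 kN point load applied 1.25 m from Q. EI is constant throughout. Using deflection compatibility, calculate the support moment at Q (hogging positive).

M_Q = 293.9 kN·m

Release continuity at Q by inserting a hinge; the redundant is the internal moment M_Q. The primary structure is two simply-supported spans PQ and QR.
Rotations at Q on the released spans (each span's end-slope, ×1/EI):
  span PQ: triangular load, peak 22.5: 7w₀L³/(360EI) = 756/EI
  span PQ: point load 91 at a = 3.6: Pab(L + a)/(6LEI) = 596.2/EI
  span QR: UDL 33.25: wL³/(24EI) = 173.2/EI
  span QR: point load 102.3 at a = 1.25: Pab(L + b)/(6LEI) = 139.9/EI
  relative rotation θ_0 = (1352 + 313)/EI = 1665/EI
A unit hogging moment at Q produces rotation L₁/(3EI) + L₂/(3EI) = 5.667/EI.
Compatibility: M_Q·(L₁+L₂)/(3EI) = θ_0, giving M_Q = 293.9 kN·m (hogging).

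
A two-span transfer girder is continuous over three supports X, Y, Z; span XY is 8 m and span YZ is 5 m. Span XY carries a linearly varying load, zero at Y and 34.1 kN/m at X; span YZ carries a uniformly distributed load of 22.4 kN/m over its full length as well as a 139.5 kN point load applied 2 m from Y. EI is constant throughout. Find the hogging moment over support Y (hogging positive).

M_Y = 156.8 kN·m

Insert a hinge at Y; M_Y is the redundant, and each span becomes simply supported.
Discontinuity in slope at Y on the released structure — sum the simple-span end rotations:
  span XY: triangular load, peak 34.1: 7w₀L³/(360EI) = 339.5/EI
  span YZ: UDL 22.4: wL³/(24EI) = 116.7/EI
  span YZ: point load 139.5 at a = 2: Pab(L + b)/(6LEI) = 223.2/EI
  relative rotation θ_0 = (339.5 + 339.9)/EI = 679.4/EI
A unit hogging moment at Y produces rotation L₁/(3EI) + L₂/(3EI) = 4.333/EI.
Compatibility: M_Y·(L₁+L₂)/(3EI) = θ_0, giving M_Y = 156.8 kN·m (hogging).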